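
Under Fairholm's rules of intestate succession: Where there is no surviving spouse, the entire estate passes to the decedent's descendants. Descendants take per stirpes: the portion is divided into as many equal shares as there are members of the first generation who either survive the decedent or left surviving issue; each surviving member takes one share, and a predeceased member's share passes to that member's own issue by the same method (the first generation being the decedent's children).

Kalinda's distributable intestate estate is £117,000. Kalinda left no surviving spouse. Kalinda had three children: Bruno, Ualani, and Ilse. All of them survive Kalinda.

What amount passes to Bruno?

Bruno receives £39,000.

The entire £117,000 passes to the descendants.
That amount (£117,000) is divided into 3 shares of £39,000: Bruno, Ualani, and Ilse each take £39,000.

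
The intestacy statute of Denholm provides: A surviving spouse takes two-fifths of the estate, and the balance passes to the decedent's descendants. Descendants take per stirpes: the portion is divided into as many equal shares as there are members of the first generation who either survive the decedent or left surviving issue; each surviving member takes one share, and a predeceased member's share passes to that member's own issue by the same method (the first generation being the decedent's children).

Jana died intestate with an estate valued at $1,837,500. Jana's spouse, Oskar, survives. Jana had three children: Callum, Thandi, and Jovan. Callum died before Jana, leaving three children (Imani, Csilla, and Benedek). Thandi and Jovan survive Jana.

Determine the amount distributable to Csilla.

Oskar takes two-fifths of $1,837,500 = $735,000. The remaining $1,102,500 passes to the descendants.
The descendants' portion ($1,102,500) is divided into 3 shares of $367,500: Thandi and Jovan each take $367,500; Callum's $367,500 share passes to Callum's issue.
Callum's share ($367,500) is divided into 3 shares of $122,500: Imani, Csilla, and Benedek each take $122,500.

Csilla receives $122,500.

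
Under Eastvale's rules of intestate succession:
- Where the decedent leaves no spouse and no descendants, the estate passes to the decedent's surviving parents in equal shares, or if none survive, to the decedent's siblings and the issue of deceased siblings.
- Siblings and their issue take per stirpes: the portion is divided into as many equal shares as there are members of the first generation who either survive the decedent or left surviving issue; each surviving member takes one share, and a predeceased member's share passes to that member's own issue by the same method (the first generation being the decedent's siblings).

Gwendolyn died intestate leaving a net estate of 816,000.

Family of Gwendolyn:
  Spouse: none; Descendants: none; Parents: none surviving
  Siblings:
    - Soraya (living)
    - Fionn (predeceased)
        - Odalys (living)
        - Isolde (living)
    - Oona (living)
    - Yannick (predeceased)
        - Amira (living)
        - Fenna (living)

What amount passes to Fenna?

Fenna receives 102,000.

The entire 816,000 passes to the siblings and their issue.
That amount (816,000) is divided into 4 shares of 204,000: Soraya and Oona each take 204,000; Fionn's 204,000 share passes to Fionn's issue; Yannick's 204,000 share passes to Yannick's issue.
Fionn's share (204,000) is divided into 2 shares of 102,000: Odalys and Isolde each take 102,000.
Yannick's share (204,000) is divided into 2 shares of 102,000: Amira and Fenna each take 102,000.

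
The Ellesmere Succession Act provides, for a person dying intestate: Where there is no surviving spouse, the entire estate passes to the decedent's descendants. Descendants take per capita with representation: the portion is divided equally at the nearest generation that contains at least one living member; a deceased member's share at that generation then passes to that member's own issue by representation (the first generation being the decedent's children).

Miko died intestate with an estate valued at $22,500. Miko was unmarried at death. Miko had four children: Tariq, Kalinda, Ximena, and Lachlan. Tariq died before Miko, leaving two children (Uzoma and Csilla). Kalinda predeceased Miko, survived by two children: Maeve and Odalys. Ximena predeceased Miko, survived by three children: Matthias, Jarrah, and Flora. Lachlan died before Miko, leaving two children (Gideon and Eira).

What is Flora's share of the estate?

Flora receives $2,500.

The entire $22,500 passes to the descendants.
No child survives, so the initial division is made at the grandchildren's generation.
That amount ($22,500) is divided into 9 shares of $2,500: Uzoma, Csilla, Maeve, Odalys, Matthias, Jarrah, Flora, Gideon, and Eira each take $2,500.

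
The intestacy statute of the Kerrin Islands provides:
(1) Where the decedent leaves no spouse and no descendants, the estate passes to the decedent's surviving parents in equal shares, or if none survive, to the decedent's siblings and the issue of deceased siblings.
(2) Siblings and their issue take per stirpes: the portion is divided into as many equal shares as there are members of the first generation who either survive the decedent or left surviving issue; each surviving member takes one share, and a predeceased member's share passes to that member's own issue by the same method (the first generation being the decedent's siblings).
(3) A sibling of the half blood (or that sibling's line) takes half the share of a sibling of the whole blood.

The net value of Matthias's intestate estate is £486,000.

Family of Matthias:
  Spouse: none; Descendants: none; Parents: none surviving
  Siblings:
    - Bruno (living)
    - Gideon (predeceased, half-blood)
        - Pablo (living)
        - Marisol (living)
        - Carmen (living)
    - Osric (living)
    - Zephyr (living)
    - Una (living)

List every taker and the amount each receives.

The entire £486,000 passes to the siblings and their issue.
Counting each half-blood sibling's line as half a unit, there are 9/2 units in £486,000, so one unit is £108,000. Whole-blood lines (Bruno, Osric, Zephyr, and Una) take £108,000 each; half-blood lines (Gideon) take £54,000 each.
Gideon's share (£54,000) is divided into 3 shares of £18,000: Pablo, Marisol, and Carmen each take £18,000.

Bruno: £108,000; Pablo: £18,000; Marisol: £18,000; Carmen: £18,000; Osric: £108,000; Zephyr: £108,000; Una: £108,000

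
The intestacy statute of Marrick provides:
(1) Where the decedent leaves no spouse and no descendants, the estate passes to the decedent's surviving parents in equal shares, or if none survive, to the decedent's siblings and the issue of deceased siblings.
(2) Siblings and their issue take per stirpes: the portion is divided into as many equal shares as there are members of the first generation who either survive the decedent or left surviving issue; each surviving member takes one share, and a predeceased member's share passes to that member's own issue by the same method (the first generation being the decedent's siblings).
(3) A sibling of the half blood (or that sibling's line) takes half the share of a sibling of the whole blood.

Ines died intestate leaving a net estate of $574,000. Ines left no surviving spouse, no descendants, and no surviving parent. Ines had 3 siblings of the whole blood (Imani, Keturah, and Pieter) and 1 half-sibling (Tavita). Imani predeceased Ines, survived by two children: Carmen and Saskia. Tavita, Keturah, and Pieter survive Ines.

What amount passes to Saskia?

The entire $574,000 passes to the siblings and their issue.
Counting each half-blood sibling's line as half a unit, there are 7/2 units in $574,000, so one unit is $164,000. Whole-blood lines (Imani, Keturah, and Pieter) take $164,000 each; half-blood lines (Tavita) take $82,000 each.
Imani's share ($164,000) is divided into 2 shares of $82,000: Carmen and Saskia each take $82,000.

Saskia receives $82,000.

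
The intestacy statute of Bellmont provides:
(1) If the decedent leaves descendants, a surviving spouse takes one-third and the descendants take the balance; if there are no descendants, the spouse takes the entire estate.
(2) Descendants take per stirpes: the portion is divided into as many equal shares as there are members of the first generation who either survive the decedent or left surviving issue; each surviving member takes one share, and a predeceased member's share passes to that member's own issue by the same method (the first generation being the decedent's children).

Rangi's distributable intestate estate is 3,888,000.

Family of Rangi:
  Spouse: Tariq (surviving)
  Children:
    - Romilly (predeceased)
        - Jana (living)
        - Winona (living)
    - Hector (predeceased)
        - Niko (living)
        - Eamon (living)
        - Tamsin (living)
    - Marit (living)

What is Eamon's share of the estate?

Tariq takes one-third of 3,888,000 = 1,296,000. The remaining 2,592,000 passes to the descendants.
The descendants' portion (2,592,000) is divided into 3 shares of 864,000: Marit takes 864,000; Romilly's 864,000 share passes to Romilly's issue; Hector's 864,000 share passes to Hector's issue.
Romilly's share (864,000) is divided into 2 shares of 432,000: Jana and Winona each take 432,000.
Hector's share (864,000) is divided into 3 shares of 288,000: Niko, Eamon, and Tamsin each take 288,000.

Eamon receives 288,000.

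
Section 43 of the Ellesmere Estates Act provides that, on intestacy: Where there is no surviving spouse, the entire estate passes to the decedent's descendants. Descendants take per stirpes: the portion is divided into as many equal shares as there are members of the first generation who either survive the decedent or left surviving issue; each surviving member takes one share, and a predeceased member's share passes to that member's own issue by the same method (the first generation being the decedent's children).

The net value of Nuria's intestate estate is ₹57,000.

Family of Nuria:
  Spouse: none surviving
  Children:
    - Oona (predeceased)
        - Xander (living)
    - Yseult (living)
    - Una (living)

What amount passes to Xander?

Xander receives ₹19,000.

The entire ₹57,000 passes to the descendants.
That amount (₹57,000) is divided into 3 shares of ₹19,000: Yseult and Una each take ₹19,000; Oona's ₹19,000 share passes to Oona's issue.
Oona's share (₹19,000) passes entirely to Xander.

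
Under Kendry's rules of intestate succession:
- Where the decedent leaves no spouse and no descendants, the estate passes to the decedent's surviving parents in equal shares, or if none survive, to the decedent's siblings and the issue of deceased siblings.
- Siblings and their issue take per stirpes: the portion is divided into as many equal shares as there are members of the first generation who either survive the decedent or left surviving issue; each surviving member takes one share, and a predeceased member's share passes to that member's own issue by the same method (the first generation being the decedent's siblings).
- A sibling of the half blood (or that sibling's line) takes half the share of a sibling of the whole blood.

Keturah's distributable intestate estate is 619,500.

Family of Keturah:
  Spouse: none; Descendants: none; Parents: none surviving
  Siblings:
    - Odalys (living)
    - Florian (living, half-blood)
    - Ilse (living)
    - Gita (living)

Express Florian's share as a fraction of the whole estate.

Florian receives 1/7 of the estate.

The entire 619,500 passes to the siblings and their issue.
Counting each half-blood sibling's line as half a unit, there are 7/2 units in 619,500, so one unit is 177,000. Whole-blood lines (Odalys, Ilse, and Gita) take 177,000 each; half-blood lines (Florian) take 88,500 each.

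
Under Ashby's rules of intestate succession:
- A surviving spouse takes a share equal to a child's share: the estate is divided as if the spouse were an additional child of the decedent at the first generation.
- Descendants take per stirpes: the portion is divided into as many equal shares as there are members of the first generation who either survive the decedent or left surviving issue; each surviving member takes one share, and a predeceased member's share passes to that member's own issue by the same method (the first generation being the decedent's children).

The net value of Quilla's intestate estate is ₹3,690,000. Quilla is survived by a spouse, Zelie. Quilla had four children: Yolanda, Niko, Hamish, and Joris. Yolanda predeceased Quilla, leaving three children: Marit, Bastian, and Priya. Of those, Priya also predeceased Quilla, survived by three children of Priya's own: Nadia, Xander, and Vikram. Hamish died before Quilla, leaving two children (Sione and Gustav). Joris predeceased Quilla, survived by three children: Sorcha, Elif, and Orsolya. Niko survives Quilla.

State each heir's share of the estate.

Zelie: ₹738,000; Marit: ₹246,000; Bastian: ₹246,000; Nadia: ₹82,000; Xander: ₹82,000; Vikram: ₹82,000; Niko: ₹738,000; Sione: ₹369,000; Gustav: ₹369,000; Sorcha: ₹246,000; Elif: ₹246,000; Orsolya: ₹246,000

The spouse counts as an additional share at the children's level, so there are 5 primary shares of ₹738,000. Zelie takes one such share (₹738,000).
The children's combined portion (₹2,952,000) is divided into 4 shares of ₹738,000: Niko takes ₹738,000; Yolanda's ₹738,000 share passes to Yolanda's issue; Hamish's ₹738,000 share passes to Hamish's issue; Joris's ₹738,000 share passes to Joris's issue.
Yolanda's share (₹738,000) is divided into 3 shares of ₹246,000: Marit and Bastian each take ₹246,000; Priya's ₹246,000 share passes to Priya's issue.
Priya's share (₹246,000) is divided into 3 shares of ₹82,000: Nadia, Xander, and Vikram each take ₹82,000.
Hamish's share (₹738,000) is divided into 2 shares of ₹369,000: Sione and Gustav each take ₹369,000.
Joris's share (₹738,000) is divided into 3 shares of ₹246,000: Sorcha, Elif, and Orsolya each take ₹246,000.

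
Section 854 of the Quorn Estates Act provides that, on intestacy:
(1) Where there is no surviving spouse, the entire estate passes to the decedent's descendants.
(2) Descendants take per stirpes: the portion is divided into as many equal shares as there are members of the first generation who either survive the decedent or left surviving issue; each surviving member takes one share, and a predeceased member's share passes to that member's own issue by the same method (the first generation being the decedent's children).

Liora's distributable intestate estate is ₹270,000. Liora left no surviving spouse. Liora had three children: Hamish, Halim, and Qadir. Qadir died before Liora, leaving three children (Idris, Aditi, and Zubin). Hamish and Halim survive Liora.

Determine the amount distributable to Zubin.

Zubin receives ₹30,000.

The entire ₹270,000 passes to the descendants.
That amount (₹270,000) is divided into 3 shares of ₹90,000: Hamish and Halim each take ₹90,000; Qadir's ₹90,000 share passes to Qadir's issue.
Qadir's share (₹90,000) is divided into 3 shares of ₹30,000: Idris, Aditi, and Zubin each take ₹30,000.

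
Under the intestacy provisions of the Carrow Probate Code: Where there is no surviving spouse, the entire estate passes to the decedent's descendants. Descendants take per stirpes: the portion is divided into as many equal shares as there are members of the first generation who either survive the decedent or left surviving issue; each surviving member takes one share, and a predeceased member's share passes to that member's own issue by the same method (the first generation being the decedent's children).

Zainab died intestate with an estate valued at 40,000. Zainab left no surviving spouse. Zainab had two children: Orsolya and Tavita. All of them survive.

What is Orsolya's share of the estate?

Orsolya receives 20,000.

The entire 40,000 passes to the descendants.
That amount (40,000) is divided into 2 shares of 20,000: Orsolya and Tavita each take 20,000.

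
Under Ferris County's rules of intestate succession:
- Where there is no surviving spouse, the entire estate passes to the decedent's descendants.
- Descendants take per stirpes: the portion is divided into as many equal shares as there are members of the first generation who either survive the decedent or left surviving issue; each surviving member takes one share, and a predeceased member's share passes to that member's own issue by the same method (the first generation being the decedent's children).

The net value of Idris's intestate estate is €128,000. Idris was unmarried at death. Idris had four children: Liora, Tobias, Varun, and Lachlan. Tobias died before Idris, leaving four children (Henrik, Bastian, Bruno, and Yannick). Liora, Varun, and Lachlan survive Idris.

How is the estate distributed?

The entire €128,000 passes to the descendants.
That amount (€128,000) is divided into 4 shares of €32,000: Liora, Varun, and Lachlan each take €32,000; Tobias's €32,000 share passes to Tobias's issue.
Tobias's share (€32,000) is divided into 4 shares of €8,000: Henrik, Bastian, Bruno, and Yannick each take €8,000.

Liora: €32,000; Henrik: €8,000; Bastian: €8,000; Bruno: €8,000; Yannick: €8,000; Varun: €32,000; Lachlan: €32,000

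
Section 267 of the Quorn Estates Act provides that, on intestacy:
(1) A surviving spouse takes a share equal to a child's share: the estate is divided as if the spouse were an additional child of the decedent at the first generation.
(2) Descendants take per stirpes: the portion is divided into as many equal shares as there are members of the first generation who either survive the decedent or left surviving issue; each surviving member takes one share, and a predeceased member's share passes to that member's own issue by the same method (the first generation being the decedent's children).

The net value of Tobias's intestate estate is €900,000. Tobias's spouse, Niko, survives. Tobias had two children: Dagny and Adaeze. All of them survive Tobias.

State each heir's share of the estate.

The spouse counts as an additional share at the children's level, so there are 3 primary shares of €300,000. Niko takes one such share (€300,000).
The children's combined portion (€600,000) is divided into 2 shares of €300,000: Dagny and Adaeze each take €300,000.

Niko: €300,000; Dagny: €300,000; Adaeze: €300,000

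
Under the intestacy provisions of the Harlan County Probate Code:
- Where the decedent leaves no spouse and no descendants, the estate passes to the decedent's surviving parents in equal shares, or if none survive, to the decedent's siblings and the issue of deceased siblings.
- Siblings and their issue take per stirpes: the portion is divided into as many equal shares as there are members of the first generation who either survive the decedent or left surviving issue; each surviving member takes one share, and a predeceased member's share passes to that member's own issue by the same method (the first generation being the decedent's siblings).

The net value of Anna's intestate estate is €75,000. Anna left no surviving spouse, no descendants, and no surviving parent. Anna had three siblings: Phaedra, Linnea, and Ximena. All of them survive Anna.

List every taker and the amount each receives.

Phaedra: €25,000; Linnea: €25,000; Ximena: €25,000

The entire €75,000 passes to the siblings and their issue.
That amount (€75,000) is divided into 3 shares of €25,000: Phaedra, Linnea, and Ximena each take €25,000.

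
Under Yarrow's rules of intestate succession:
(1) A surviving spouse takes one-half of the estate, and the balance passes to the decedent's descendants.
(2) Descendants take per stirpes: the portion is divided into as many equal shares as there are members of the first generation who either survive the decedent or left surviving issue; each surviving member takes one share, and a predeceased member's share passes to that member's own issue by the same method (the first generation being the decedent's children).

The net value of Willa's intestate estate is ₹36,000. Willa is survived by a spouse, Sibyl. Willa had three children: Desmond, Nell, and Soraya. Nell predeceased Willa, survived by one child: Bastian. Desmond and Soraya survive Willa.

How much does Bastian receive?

Bastian receives ₹6,000.

Sibyl takes one-half of ₹36,000 = ₹18,000. The remaining ₹18,000 passes to the descendants.
The descendants' portion (₹18,000) is divided into 3 shares of ₹6,000: Desmond and Soraya each take ₹6,000; Nell's ₹6,000 share passes to Nell's issue.
Nell's share (₹6,000) passes entirely to Bastian.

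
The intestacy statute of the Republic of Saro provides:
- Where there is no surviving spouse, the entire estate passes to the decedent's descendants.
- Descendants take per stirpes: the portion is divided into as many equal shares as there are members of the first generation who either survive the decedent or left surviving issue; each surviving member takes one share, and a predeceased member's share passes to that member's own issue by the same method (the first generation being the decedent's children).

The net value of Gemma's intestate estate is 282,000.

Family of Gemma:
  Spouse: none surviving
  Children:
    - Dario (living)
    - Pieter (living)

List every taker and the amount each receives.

The entire 282,000 passes to the descendants.
That amount (282,000) is divided into 2 shares of 141,000: Dario and Pieter each take 141,000.

Dario: 141,000; Pieter: 141,000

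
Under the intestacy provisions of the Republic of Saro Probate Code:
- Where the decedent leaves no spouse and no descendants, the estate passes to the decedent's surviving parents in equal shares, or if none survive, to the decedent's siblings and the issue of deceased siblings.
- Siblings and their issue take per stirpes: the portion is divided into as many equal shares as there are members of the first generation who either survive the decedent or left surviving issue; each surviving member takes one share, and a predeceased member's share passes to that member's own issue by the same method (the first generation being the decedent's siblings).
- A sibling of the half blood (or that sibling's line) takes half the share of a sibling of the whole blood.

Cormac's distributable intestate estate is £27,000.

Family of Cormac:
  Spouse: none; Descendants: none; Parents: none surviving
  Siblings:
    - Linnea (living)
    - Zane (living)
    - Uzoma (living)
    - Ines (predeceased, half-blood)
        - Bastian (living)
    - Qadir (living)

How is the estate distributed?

The entire £27,000 passes to the siblings and their issue.
Counting each half-blood sibling's line as half a unit, there are 9/2 units in £27,000, so one unit is £6,000. Whole-blood lines (Linnea, Zane, Uzoma, and Qadir) take £6,000 each; half-blood lines (Ines) take £3,000 each.
Ines's share (£3,000) passes entirely to Bastian.

Linnea: £6,000; Zane: £6,000; Uzoma: £6,000; Bastian: £3,000; Qadir: £6,000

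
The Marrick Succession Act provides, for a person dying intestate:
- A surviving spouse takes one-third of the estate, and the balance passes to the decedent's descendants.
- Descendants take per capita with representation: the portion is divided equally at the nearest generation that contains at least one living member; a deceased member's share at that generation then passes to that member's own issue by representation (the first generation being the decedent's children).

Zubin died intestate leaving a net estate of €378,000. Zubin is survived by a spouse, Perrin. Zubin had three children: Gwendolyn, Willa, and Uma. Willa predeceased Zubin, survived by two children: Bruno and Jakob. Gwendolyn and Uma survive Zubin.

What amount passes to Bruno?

Perrin takes one-third of €378,000 = €126,000. The remaining €252,000 passes to the descendants.
The descendants' portion (€252,000) is divided into 3 shares of €84,000: Gwendolyn and Uma each take €84,000; Willa's €84,000 share passes to Willa's issue.
Willa's share (€84,000) is divided into 2 shares of €42,000: Bruno and Jakob each take €42,000.

Bruno receives €42,000.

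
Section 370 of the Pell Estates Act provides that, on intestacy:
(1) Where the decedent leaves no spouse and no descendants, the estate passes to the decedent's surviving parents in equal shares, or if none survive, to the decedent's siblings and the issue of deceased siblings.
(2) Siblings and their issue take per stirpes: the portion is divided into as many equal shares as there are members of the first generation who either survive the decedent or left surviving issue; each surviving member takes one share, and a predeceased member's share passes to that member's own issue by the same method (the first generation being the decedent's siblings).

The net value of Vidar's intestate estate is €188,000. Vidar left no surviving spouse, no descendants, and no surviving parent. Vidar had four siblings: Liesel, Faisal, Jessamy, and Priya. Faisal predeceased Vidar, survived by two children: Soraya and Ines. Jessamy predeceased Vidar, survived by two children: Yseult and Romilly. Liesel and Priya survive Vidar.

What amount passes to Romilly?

Romilly receives €23,500.

The entire €188,000 passes to the siblings and their issue.
That amount (€188,000) is divided into 4 shares of €47,000: Liesel and Priya each take €47,000; Faisal's €47,000 share passes to Faisal's issue; Jessamy's €47,000 share passes to Jessamy's issue.
Faisal's share (€47,000) is divided into 2 shares of €23,500: Soraya and Ines each take €23,500.
Jessamy's share (€47,000) is divided into 2 shares of €23,500: Yseult and Romilly each take €23,500.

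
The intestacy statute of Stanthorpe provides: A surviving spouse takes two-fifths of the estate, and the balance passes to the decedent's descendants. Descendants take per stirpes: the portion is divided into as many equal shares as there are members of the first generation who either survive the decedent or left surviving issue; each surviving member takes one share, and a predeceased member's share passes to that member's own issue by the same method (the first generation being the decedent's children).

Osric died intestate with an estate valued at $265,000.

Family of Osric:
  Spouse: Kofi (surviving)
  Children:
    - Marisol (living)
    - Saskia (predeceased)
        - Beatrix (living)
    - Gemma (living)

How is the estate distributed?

Kofi takes two-fifths of $265,000 = $106,000. The remaining $159,000 passes to the descendants.
The descendants' portion ($159,000) is divided into 3 shares of $53,000: Marisol and Gemma each take $53,000; Saskia's $53,000 share passes to Saskia's issue.
Saskia's share ($53,000) passes entirely to Beatrix.

Kofi: $106,000; Marisol: $53,000; Beatrix: $53,000; Gemma: $53,000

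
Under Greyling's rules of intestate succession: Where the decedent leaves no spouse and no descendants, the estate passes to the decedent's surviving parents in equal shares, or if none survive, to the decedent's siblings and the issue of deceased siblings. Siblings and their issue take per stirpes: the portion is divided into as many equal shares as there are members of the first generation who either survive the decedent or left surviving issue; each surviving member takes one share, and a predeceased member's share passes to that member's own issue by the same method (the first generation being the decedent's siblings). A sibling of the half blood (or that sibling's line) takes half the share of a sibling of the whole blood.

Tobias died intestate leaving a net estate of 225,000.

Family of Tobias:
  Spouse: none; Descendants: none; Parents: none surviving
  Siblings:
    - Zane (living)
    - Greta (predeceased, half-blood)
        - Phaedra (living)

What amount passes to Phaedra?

The entire 225,000 passes to the siblings and their issue.
Counting each half-blood sibling's line as half a unit, there are 3/2 units in 225,000, so one unit is 150,000. Whole-blood lines (Zane) take 150,000 each; half-blood lines (Greta) take 75,000 each.
Greta's share (75,000) passes entirely to Phaedra.

Phaedra receives 75,000.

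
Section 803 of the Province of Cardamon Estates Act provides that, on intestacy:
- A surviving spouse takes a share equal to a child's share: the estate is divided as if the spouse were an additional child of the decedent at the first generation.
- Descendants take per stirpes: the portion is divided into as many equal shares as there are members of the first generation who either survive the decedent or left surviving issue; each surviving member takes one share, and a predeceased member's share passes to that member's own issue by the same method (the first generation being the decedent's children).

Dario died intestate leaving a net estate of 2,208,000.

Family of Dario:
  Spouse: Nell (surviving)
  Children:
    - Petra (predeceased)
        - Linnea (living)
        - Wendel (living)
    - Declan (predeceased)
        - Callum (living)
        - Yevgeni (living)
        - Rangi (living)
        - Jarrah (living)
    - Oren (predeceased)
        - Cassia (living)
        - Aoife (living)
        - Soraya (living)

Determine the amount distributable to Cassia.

The spouse counts as an additional share at the children's level, so there are 4 primary shares of 552,000. Nell takes one such share (552,000).
The children's combined portion (1,656,000) is divided into 3 shares of 552,000: Petra's 552,000 share passes to Petra's issue; Declan's 552,000 share passes to Declan's issue; Oren's 552,000 share passes to Oren's issue.
Petra's share (552,000) is divided into 2 shares of 276,000: Linnea and Wendel each take 276,000.
Declan's share (552,000) is divided into 4 shares of 138,000: Callum, Yevgeni, Rangi, and Jarrah each take 138,000.
Oren's share (552,000) is divided into 3 shares of 184,000: Cassia, Aoife, and Soraya each take 184,000.

Cassia receives 184,000.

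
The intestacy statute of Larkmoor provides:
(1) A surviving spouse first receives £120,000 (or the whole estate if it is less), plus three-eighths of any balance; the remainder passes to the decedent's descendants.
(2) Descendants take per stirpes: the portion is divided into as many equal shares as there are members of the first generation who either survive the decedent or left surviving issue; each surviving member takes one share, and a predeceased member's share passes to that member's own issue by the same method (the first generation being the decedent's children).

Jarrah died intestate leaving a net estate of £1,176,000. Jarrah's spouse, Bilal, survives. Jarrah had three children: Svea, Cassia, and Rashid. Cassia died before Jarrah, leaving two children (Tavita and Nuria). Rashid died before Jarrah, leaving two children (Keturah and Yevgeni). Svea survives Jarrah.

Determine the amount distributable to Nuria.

Bilal first takes £120,000, leaving a balance of £1,056,000. Bilal then takes three-eighths of the balance (£396,000), for a total of £516,000. The remaining £660,000 passes to the descendants.
The descendants' portion (£660,000) is divided into 3 shares of £220,000: Svea takes £220,000; Cassia's £220,000 share passes to Cassia's issue; Rashid's £220,000 share passes to Rashid's issue.
Cassia's share (£220,000) is divided into 2 shares of £110,000: Tavita and Nuria each take £110,000.
Rashid's share (£220,000) is divided into 2 shares of £110,000: Keturah and Yevgeni each take £110,000.

Nuria receives £110,000.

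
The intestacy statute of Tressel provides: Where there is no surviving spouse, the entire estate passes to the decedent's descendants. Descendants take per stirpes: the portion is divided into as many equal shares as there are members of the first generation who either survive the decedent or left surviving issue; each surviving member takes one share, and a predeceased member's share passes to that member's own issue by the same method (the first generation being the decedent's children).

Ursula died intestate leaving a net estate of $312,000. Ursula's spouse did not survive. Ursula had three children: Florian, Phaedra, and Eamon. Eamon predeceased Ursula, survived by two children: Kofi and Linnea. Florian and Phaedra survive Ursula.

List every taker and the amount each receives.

Florian: $104,000; Phaedra: $104,000; Kofi: $52,000; Linnea: $52,000

The entire $312,000 passes to the descendants.
That amount ($312,000) is divided into 3 shares of $104,000: Florian and Phaedra each take $104,000; Eamon's $104,000 share passes to Eamon's issue.
Eamon's share ($104,000) is divided into 2 shares of $52,000: Kofi and Linnea each take $52,000.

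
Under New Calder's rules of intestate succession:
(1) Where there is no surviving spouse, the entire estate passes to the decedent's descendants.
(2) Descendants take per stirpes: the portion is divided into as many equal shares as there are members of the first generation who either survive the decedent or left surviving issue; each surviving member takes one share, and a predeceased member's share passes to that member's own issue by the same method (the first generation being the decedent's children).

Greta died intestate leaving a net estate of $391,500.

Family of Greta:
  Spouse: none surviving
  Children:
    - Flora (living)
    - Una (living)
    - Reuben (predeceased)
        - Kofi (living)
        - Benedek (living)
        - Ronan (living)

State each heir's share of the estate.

The entire $391,500 passes to the descendants.
That amount ($391,500) is divided into 3 shares of $130,500: Flora and Una each take $130,500; Reuben's $130,500 share passes to Reuben's issue.
Reuben's share ($130,500) is divided into 3 shares of $43,500: Kofi, Benedek, and Ronan each take $43,500.

Flora: $130,500; Una: $130,500; Kofi: $43,500; Benedek: $43,500; Ronan: $43,500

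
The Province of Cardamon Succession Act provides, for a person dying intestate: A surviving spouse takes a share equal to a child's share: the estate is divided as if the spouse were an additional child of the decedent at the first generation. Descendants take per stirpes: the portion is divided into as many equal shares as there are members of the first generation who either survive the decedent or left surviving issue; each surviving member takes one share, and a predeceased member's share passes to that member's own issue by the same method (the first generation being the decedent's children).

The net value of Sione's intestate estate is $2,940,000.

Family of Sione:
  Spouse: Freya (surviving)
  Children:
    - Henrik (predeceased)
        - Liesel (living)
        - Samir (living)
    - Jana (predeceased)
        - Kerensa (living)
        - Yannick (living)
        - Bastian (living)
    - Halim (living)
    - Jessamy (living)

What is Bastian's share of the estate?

Bastian receives $196,000.

The spouse counts as an additional share at the children's level, so there are 5 primary shares of $588,000. Freya takes one such share ($588,000).
The children's combined portion ($2,352,000) is divided into 4 shares of $588,000: Halim and Jessamy each take $588,000; Henrik's $588,000 share passes to Henrik's issue; Jana's $588,000 share passes to Jana's issue.
Henrik's share ($588,000) is divided into 2 shares of $294,000: Liesel and Samir each take $294,000.
Jana's share ($588,000) is divided into 3 shares of $196,000: Kerensa, Yannick, and Bastian each take $196,000.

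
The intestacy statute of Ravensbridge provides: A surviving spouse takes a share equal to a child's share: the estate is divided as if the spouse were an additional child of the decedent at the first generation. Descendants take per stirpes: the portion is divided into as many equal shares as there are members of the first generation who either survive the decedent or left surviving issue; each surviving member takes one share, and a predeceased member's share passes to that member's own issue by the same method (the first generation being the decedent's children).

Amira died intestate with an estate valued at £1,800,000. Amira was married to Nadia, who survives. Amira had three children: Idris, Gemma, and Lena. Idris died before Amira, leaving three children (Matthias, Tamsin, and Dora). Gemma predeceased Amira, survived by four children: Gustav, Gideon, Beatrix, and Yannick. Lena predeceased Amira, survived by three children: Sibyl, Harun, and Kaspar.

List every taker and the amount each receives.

The spouse counts as an additional share at the children's level, so there are 4 primary shares of £450,000. Nadia takes one such share (£450,000).
The children's combined portion (£1,350,000) is divided into 3 shares of £450,000: Idris's £450,000 share passes to Idris's issue; Gemma's £450,000 share passes to Gemma's issue; Lena's £450,000 share passes to Lena's issue.
Idris's share (£450,000) is divided into 3 shares of £150,000: Matthias, Tamsin, and Dora each take £150,000.
Gemma's share (£450,000) is divided into 4 shares of £112,500: Gustav, Gideon, Beatrix, and Yannick each take £112,500.
Lena's share (£450,000) is divided into 3 shares of £150,000: Sibyl, Harun, and Kaspar each take £150,000.

Nadia: £450,000; Matthias: £150,000; Tamsin: £150,000; Dora: £150,000; Gustav: £112,500; Gideon: £112,500; Beatrix: £112,500; Yannick: £112,500; Sibyl: £150,000; Harun: £150,000; Kaspar: £150,000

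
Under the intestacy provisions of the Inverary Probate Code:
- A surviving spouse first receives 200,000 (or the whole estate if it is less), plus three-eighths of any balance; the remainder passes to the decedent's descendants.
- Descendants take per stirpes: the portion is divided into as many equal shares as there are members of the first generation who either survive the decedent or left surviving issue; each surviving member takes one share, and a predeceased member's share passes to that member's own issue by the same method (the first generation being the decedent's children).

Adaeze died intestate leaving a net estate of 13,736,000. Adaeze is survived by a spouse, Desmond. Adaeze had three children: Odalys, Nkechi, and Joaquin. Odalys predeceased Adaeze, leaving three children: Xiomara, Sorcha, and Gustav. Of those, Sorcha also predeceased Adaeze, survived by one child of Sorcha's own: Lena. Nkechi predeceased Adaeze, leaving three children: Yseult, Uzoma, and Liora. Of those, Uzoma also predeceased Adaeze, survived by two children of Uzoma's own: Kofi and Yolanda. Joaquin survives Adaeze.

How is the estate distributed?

Desmond first takes 200,000, leaving a balance of 13,536,000. Desmond then takes three-eighths of the balance (5,076,000), for a total of 5,276,000. The remaining 8,460,000 passes to the descendants.
The descendants' portion (8,460,000) is divided into 3 shares of 2,820,000: Joaquin takes 2,820,000; Odalys's 2,820,000 share passes to Odalys's issue; Nkechi's 2,820,000 share passes to Nkechi's issue.
Odalys's share (2,820,000) is divided into 3 shares of 940,000: Xiomara and Gustav each take 940,000; Sorcha's 940,000 share passes to Sorcha's issue.
Sorcha's share (940,000) passes entirely to Lena.
Nkechi's share (2,820,000) is divided into 3 shares of 940,000: Yseult and Liora each take 940,000; Uzoma's 940,000 share passes to Uzoma's issue.
Uzoma's share (940,000) is divided into 2 shares of 470,000: Kofi and Yolanda each take 470,000.

Desmond: 5,276,000; Xiomara: 940,000; Lena: 940,000; Gustav: 940,000; Yseult: 940,000; Kofi: 470,000; Yolanda: 470,000; Liora: 940,000; Joaquin: 2,820,000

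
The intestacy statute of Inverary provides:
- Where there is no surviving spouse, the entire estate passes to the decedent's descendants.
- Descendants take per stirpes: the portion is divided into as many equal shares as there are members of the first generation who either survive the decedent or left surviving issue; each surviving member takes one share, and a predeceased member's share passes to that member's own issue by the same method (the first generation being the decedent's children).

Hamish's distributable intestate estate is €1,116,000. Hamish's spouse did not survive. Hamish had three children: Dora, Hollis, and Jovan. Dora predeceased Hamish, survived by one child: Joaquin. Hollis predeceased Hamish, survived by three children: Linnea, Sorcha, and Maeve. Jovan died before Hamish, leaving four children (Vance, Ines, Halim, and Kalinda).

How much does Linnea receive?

The entire €1,116,000 passes to the descendants.
That amount (€1,116,000) is divided into 3 shares of €372,000: Dora's €372,000 share passes to Dora's issue; Hollis's €372,000 share passes to Hollis's issue; Jovan's €372,000 share passes to Jovan's issue.
Dora's share (€372,000) passes entirely to Joaquin.
Hollis's share (€372,000) is divided into 3 shares of €124,000: Linnea, Sorcha, and Maeve each take €124,000.
Jovan's share (€372,000) is divided into 4 shares of €93,000: Vance, Ines, Halim, and Kalinda each take €93,000.

Linnea receives €124,000.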